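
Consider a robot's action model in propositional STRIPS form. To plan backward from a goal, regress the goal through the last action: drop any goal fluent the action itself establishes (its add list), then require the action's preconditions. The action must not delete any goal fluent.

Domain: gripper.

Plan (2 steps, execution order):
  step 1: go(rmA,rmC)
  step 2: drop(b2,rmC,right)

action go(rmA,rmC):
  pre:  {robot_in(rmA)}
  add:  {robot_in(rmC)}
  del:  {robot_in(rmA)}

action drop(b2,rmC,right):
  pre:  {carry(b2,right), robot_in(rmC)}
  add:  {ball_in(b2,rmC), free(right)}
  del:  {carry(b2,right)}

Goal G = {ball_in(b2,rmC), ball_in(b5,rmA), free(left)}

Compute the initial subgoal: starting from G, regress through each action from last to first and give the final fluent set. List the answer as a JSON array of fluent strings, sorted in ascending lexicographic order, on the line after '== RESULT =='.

Work backward from the goal:
  through step 2 (drop(b2,rmC,right)): drop {ball_in(b2,rmC)}, keep {ball_in(b5,rmA), free(left)}, require {carry(b2,right), robot_in(rmC)}
    → {ball_in(b5,rmA), carry(b2,right), free(left), robot_in(rmC)}
  through step 1 (go(rmA,rmC)): drop {robot_in(rmC)}, keep {ball_in(b5,rmA), carry(b2,right), free(left)}, require {robot_in(rmA)}
    → {ball_in(b5,rmA), carry(b2,right), free(left), robot_in(rmA)}

== RESULT ==
["ball_in(b5,rmA)", "carry(b2,right)", "free(left)", "robot_in(rmA)"]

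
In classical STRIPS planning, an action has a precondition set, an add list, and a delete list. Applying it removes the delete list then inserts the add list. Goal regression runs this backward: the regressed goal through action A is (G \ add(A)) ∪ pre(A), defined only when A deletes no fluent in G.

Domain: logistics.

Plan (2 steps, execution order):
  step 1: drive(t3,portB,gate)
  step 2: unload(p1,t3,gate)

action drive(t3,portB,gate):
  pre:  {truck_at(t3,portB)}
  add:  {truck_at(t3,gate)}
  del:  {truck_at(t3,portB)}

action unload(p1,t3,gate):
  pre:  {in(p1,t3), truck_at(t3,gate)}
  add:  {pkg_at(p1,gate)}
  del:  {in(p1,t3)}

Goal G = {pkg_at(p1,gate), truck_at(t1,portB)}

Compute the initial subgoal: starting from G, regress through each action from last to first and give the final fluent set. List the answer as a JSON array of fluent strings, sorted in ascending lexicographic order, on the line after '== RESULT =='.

Regress step by step:
  through step 2 (unload(p1,t3,gate)): drop {pkg_at(p1,gate)}, keep {truck_at(t1,portB)}, require {in(p1,t3), truck_at(t3,gate)}
    → {in(p1,t3), truck_at(t1,portB), truck_at(t3,gate)}
  through step 1 (drive(t3,portB,gate)): drop {truck_at(t3,gate)}, keep {in(p1,t3), truck_at(t1,portB)}, require {truck_at(t3,portB)}
    → {in(p1,t3), truck_at(t1,portB), truck_at(t3,portB)}

== RESULT ==
["in(p1,t3)", "truck_at(t1,portB)", "truck_at(t3,portB)"]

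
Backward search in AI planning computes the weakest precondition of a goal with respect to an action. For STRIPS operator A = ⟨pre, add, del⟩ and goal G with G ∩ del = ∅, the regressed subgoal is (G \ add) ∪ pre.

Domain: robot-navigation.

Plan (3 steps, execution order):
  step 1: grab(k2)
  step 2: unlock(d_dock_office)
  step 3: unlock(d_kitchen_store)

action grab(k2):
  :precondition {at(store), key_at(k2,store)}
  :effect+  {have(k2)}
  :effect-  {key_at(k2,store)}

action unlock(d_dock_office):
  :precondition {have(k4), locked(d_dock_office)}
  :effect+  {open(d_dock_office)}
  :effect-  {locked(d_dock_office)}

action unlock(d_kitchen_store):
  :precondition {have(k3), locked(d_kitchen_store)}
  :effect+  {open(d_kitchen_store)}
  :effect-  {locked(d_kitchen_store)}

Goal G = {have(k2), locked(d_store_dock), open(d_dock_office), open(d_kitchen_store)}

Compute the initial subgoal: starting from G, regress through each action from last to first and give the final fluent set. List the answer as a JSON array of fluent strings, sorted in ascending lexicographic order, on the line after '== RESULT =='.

Work backward from the goal:
  through step 3 (unlock(d_kitchen_store)): drop {open(d_kitchen_store)}, keep {have(k2), locked(d_store_dock), open(d_dock_office)}, require {have(k3), locked(d_kitchen_store)}
    → {have(k2), have(k3), locked(d_kitchen_store), locked(d_store_dock), open(d_dock_office)}
  through step 2 (unlock(d_dock_office)): drop {open(d_dock_office)}, keep {have(k2), have(k3), locked(d_kitchen_store), locked(d_store_dock)}, require {have(k4), locked(d_dock_office)}
    → {have(k2), have(k3), have(k4), locked(d_dock_office), locked(d_kitchen_store), locked(d_store_dock)}
  through step 1 (grab(k2)): drop {have(k2)}, keep {have(k3), have(k4), locked(d_dock_office), locked(d_kitchen_store), locked(d_store_dock)}, require {at(store), key_at(k2,store)}
    → {at(store), have(k3), have(k4), key_at(k2,store), locked(d_dock_office), locked(d_kitchen_store), locked(d_store_dock)}

== RESULT ==
["at(store)", "have(k3)", "have(k4)", "key_at(k2,store)", "locked(d_dock_office)", "locked(d_kitchen_store)", "locked(d_store_dock)"]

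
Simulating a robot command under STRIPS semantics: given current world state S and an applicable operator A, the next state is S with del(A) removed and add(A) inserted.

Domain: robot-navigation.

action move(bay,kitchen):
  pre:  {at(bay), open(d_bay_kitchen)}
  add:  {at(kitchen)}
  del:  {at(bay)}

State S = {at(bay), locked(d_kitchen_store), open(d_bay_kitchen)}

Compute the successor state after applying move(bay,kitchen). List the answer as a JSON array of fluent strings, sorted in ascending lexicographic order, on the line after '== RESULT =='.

Progress:
  pre ⊆ S: {at(bay), open(d_bay_kitchen)} ⊆ S  — applicable
  S \ del = {locked(d_kitchen_store), open(d_bay_kitchen)}
  ∪ add   = {at(kitchen), locked(d_kitchen_store), open(d_bay_kitchen)}

== RESULT ==
["at(kitchen)", "locked(d_kitchen_store)", "open(d_bay_kitchen)"]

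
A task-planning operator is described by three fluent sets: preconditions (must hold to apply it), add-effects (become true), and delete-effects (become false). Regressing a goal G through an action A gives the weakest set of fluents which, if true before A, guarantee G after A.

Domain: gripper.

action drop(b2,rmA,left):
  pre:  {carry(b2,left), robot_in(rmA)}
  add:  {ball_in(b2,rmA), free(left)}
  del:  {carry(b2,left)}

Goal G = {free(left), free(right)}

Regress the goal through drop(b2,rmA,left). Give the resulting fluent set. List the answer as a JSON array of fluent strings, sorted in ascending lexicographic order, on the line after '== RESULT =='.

Regress:
  G ∩ del = {}  (empty — regression defined)
  G \ add = {free(left), free(right)} \ {ball_in(b2,rmA), free(left)} = {free(right)}
  ∪ pre   = {free(right)} ∪ {carry(b2,left), robot_in(rmA)}
          = {carry(b2,left), free(right), robot_in(rmA)}

== RESULT ==
["carry(b2,left)", "free(right)", "robot_in(rmA)"]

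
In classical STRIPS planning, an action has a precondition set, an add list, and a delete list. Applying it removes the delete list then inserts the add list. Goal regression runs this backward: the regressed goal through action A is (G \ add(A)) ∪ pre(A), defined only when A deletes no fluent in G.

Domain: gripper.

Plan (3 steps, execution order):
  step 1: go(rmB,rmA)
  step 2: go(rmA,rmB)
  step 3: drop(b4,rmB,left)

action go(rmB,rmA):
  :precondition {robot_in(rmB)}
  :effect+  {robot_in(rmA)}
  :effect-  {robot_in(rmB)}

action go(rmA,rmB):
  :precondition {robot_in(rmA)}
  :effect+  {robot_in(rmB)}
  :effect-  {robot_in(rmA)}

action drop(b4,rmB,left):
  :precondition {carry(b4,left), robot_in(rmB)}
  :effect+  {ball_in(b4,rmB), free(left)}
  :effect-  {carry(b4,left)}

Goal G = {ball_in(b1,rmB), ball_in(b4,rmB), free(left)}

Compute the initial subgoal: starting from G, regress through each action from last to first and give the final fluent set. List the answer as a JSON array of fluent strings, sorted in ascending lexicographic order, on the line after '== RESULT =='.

Regress step by step:
  through step 3 (drop(b4,rmB,left)): drop {ball_in(b4,rmB), free(left)}, keep {ball_in(b1,rmB)}, require {carry(b4,left), robot_in(rmB)}
    → {ball_in(b1,rmB), carry(b4,left), robot_in(rmB)}
  through step 2 (go(rmA,rmB)): drop {robot_in(rmB)}, keep {ball_in(b1,rmB), carry(b4,left)}, require {robot_in(rmA)}
    → {ball_in(b1,rmB), carry(b4,left), robot_in(rmA)}
  through step 1 (go(rmB,rmA)): drop {robot_in(rmA)}, keep {ball_in(b1,rmB), carry(b4,left)}, require {robot_in(rmB)}
    → {ball_in(b1,rmB), carry(b4,left), robot_in(rmB)}

== RESULT ==
["ball_in(b1,rmB)", "carry(b4,left)", "robot_in(rmB)"]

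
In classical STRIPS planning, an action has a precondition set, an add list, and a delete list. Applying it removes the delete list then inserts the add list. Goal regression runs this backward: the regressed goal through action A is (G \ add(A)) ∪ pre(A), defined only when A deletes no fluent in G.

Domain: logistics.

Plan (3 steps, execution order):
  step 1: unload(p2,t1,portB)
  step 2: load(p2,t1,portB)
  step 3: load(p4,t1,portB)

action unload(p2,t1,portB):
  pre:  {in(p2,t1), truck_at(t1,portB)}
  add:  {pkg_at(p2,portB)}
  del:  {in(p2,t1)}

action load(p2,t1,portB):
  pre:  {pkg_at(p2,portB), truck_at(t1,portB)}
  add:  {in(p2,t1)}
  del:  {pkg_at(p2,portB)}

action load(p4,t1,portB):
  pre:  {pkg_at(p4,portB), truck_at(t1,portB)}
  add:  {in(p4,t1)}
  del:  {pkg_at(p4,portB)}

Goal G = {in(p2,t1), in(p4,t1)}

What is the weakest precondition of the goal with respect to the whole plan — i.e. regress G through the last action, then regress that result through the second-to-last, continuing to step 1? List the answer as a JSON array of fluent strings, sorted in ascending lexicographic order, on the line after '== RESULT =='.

Regress step by step:
  through step 3 (load(p4,t1,portB)): drop {in(p4,t1)}, keep {in(p2,t1)}, require {pkg_at(p4,portB), truck_at(t1,portB)}
    → {in(p2,t1), pkg_at(p4,portB), truck_at(t1,portB)}
  through step 2 (load(p2,t1,portB)): drop {in(p2,t1)}, keep {pkg_at(p4,portB), truck_at(t1,portB)}, require {pkg_at(p2,portB), truck_at(t1,portB)}
    → {pkg_at(p2,portB), pkg_at(p4,portB), truck_at(t1,portB)}
  through step 1 (unload(p2,t1,portB)): drop {pkg_at(p2,portB)}, keep {pkg_at(p4,portB), truck_at(t1,portB)}, require {in(p2,t1), truck_at(t1,portB)}
    → {in(p2,t1), pkg_at(p4,portB), truck_at(t1,portB)}

== RESULT ==
["in(p2,t1)", "pkg_at(p4,portB)", "truck_at(t1,portB)"]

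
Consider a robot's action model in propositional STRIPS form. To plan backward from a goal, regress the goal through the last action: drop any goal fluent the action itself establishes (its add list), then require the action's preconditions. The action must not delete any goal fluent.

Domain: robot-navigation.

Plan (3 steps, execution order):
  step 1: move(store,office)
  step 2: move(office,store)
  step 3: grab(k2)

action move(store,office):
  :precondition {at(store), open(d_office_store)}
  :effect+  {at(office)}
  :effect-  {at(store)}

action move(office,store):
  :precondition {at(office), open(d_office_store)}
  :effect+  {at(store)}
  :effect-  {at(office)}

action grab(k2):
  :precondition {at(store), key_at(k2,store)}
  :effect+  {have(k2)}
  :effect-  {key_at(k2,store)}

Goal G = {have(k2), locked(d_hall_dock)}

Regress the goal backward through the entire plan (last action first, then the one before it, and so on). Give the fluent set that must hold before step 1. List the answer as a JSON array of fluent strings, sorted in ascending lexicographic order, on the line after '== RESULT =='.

Regress step by step:
  through step 3 (grab(k2)): drop {have(k2)}, keep {locked(d_hall_dock)}, require {at(store), key_at(k2,store)}
    → {at(store), key_at(k2,store), locked(d_hall_dock)}
  through step 2 (move(office,store)): drop {at(store)}, keep {key_at(k2,store), locked(d_hall_dock)}, require {at(office), open(d_office_store)}
    → {at(office), key_at(k2,store), locked(d_hall_dock), open(d_office_store)}
  through step 1 (move(store,office)): drop {at(office)}, keep {key_at(k2,store), locked(d_hall_dock), open(d_office_store)}, require {at(store), open(d_office_store)}
    → {at(store), key_at(k2,store), locked(d_hall_dock), open(d_office_store)}

== RESULT ==
["at(store)", "key_at(k2,store)", "locked(d_hall_dock)", "open(d_office_store)"]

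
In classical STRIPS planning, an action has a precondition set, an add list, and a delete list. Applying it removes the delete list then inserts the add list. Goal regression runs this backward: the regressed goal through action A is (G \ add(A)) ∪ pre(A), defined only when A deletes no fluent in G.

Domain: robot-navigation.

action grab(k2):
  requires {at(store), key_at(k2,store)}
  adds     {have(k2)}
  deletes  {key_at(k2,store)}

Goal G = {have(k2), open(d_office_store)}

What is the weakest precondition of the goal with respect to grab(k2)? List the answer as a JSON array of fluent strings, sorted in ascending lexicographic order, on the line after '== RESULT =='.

Compute (G \ add) ∪ pre:
  G ∩ del = {}  (empty — regression defined)
  G \ add = {have(k2), open(d_office_store)} \ {have(k2)} = {open(d_office_store)}
  ∪ pre   = {open(d_office_store)} ∪ {at(store), key_at(k2,store)}
          = {at(store), key_at(k2,store), open(d_office_store)}

== RESULT ==
["at(store)", "key_at(k2,store)", "open(d_office_store)"]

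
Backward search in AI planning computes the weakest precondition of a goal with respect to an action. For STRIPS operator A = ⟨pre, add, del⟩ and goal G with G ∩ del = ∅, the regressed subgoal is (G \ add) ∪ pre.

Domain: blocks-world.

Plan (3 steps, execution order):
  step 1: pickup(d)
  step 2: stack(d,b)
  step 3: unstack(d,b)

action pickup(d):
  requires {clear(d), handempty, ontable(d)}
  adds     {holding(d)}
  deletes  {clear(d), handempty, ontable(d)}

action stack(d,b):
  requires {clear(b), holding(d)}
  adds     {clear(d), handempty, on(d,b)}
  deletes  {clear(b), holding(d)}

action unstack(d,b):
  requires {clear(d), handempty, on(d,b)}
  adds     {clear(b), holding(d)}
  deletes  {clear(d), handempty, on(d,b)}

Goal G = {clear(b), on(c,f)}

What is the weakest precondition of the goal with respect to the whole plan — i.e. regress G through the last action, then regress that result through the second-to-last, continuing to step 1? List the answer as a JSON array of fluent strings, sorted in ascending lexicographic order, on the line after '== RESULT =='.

Work backward from the goal:
  through step 3 (unstack(d,b)): drop {clear(b)}, keep {on(c,f)}, require {clear(d), handempty, on(d,b)}
    → {clear(d), handempty, on(c,f), on(d,b)}
  through step 2 (stack(d,b)): drop {clear(d), handempty, on(d,b)}, keep {on(c,f)}, require {clear(b), holding(d)}
    → {clear(b), holding(d), on(c,f)}
  through step 1 (pickup(d)): drop {holding(d)}, keep {clear(b), on(c,f)}, require {clear(d), handempty, ontable(d)}
    → {clear(b), clear(d), handempty, on(c,f), ontable(d)}

== RESULT ==
["clear(b)", "clear(d)", "handempty", "on(c,f)", "ontable(d)"]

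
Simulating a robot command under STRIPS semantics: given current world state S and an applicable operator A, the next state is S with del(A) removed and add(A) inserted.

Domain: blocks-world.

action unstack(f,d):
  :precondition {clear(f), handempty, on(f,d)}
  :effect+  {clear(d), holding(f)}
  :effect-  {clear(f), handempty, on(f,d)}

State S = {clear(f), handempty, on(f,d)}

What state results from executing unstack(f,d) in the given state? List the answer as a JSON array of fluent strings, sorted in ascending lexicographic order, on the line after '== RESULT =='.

Progress:
  pre ⊆ S: {clear(f), handempty, on(f,d)} ⊆ S  — applicable
  S \ del = {}
  ∪ add   = {clear(d), holding(f)}

== RESULT ==
["clear(d)", "holding(f)"]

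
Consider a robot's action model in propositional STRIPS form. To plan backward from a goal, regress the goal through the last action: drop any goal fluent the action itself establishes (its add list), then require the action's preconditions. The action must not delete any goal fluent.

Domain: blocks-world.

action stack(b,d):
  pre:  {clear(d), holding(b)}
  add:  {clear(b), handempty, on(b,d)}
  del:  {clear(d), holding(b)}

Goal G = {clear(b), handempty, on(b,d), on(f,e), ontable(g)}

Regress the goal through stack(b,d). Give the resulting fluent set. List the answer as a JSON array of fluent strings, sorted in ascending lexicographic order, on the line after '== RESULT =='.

Regress:
  G ∩ del = {}  (empty — regression defined)
  G \ add = {clear(b), handempty, on(b,d), on(f,e), ontable(g)} \ {clear(b), handempty, on(b,d)} = {on(f,e), ontable(g)}
  ∪ pre   = {on(f,e), ontable(g)} ∪ {clear(d), holding(b)}
          = {clear(d), holding(b), on(f,e), ontable(g)}

== RESULT ==
["clear(d)", "holding(b)", "on(f,e)", "ontable(g)"]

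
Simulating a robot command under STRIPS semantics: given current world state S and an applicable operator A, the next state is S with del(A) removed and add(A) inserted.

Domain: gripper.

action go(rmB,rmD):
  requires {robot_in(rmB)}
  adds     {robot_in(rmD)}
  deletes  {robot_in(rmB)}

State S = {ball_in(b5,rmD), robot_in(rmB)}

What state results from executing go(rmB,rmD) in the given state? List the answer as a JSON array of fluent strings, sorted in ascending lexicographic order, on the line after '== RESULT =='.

Compute (S \ del) ∪ add:
  pre ⊆ S: {robot_in(rmB)} ⊆ S  — applicable
  S \ del = {ball_in(b5,rmD)}
  ∪ add   = {ball_in(b5,rmD), robot_in(rmD)}

== RESULT ==
["ball_in(b5,rmD)", "robot_in(rmD)"]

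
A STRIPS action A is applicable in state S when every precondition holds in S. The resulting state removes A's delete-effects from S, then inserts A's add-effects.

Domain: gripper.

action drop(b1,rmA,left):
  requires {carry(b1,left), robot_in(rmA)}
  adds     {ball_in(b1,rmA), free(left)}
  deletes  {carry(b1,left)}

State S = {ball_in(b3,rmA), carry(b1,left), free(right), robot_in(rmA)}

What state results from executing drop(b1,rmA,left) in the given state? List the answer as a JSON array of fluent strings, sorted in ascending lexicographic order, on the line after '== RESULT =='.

Compute (S \ del) ∪ add:
  pre ⊆ S: {carry(b1,left), robot_in(rmA)} ⊆ S  — applicable
  S \ del = {ball_in(b3,rmA), free(right), robot_in(rmA)}
  ∪ add   = {ball_in(b1,rmA), ball_in(b3,rmA), free(left), free(right), robot_in(rmA)}

== RESULT ==
["ball_in(b1,rmA)", "ball_in(b3,rmA)", "free(left)", "free(right)", "robot_in(rmA)"]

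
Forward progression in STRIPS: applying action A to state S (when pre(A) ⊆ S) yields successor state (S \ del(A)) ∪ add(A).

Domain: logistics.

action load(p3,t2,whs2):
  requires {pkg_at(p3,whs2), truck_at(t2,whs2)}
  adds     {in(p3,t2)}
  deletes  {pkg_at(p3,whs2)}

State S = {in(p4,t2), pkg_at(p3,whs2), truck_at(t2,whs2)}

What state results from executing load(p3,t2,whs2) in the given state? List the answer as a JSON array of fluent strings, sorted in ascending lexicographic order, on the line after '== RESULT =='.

Progress:
  pre ⊆ S: {pkg_at(p3,whs2), truck_at(t2,whs2)} ⊆ S  — applicable
  S \ del = {in(p4,t2), truck_at(t2,whs2)}
  ∪ add   = {in(p3,t2), in(p4,t2), truck_at(t2,whs2)}

== RESULT ==
["in(p3,t2)", "in(p4,t2)", "truck_at(t2,whs2)"]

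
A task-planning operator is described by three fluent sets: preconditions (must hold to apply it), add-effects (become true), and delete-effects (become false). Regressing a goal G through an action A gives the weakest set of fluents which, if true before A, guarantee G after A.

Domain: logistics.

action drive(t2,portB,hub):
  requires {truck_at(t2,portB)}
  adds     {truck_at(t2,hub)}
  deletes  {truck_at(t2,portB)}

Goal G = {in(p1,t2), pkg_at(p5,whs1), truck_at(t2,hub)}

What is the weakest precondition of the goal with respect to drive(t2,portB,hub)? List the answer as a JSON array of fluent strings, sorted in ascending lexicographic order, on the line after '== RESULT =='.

Compute (G \ add) ∪ pre:
  G ∩ del = {}  (empty — regression defined)
  G \ add = {in(p1,t2), pkg_at(p5,whs1), truck_at(t2,hub)} \ {truck_at(t2,hub)} = {in(p1,t2), pkg_at(p5,whs1)}
  ∪ pre   = {in(p1,t2), pkg_at(p5,whs1)} ∪ {truck_at(t2,portB)}
          = {in(p1,t2), pkg_at(p5,whs1), truck_at(t2,portB)}

== RESULT ==
["in(p1,t2)", "pkg_at(p5,whs1)", "truck_at(t2,portB)"]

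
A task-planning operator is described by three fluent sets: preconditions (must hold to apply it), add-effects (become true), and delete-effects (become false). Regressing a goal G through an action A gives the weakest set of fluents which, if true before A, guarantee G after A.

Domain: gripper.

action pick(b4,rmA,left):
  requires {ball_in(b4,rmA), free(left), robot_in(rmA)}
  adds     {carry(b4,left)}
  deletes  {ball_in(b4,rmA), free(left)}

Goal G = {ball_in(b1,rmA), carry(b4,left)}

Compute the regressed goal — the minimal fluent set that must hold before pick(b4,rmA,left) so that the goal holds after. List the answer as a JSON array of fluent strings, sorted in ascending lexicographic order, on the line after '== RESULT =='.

Regress:
  G ∩ del = {}  (empty — regression defined)
  G \ add = {ball_in(b1,rmA), carry(b4,left)} \ {carry(b4,left)} = {ball_in(b1,rmA)}
  ∪ pre   = {ball_in(b1,rmA)} ∪ {ball_in(b4,rmA), free(left), robot_in(rmA)}
          = {ball_in(b1,rmA), ball_in(b4,rmA), free(left), robot_in(rmA)}

== RESULT ==
["ball_in(b1,rmA)", "ball_in(b4,rmA)", "free(left)", "robot_in(rmA)"]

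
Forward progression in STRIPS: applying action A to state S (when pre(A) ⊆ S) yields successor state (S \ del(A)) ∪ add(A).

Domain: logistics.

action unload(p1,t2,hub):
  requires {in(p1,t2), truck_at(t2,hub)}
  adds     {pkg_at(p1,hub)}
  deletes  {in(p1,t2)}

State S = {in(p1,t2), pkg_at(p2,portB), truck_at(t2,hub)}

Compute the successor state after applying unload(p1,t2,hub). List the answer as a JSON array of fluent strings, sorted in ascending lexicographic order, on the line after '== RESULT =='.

Compute (S \ del) ∪ add:
  pre ⊆ S: {in(p1,t2), truck_at(t2,hub)} ⊆ S  — applicable
  S \ del = {pkg_at(p2,portB), truck_at(t2,hub)}
  ∪ add   = {pkg_at(p1,hub), pkg_at(p2,portB), truck_at(t2,hub)}

== RESULT ==
["pkg_at(p1,hub)", "pkg_at(p2,portB)", "truck_at(t2,hub)"]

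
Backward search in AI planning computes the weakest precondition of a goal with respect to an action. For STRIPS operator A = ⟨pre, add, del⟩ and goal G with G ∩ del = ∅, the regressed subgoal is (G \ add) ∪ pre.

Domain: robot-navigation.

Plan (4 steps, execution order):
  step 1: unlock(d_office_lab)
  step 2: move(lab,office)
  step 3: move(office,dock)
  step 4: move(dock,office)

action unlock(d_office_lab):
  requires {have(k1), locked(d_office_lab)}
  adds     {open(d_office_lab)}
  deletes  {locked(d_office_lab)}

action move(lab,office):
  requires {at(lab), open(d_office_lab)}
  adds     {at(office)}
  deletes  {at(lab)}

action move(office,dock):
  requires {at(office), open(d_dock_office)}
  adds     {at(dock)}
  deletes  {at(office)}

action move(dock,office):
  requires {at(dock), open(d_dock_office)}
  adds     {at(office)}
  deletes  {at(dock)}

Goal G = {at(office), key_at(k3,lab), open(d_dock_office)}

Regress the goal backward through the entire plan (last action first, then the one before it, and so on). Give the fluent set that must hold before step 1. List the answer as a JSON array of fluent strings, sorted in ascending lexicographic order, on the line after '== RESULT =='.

Work backward from the goal:
  through step 4 (move(dock,office)): drop {at(office)}, keep {key_at(k3,lab), open(d_dock_office)}, require {at(dock), open(d_dock_office)}
    → {at(dock), key_at(k3,lab), open(d_dock_office)}
  through step 3 (move(office,dock)): drop {at(dock)}, keep {key_at(k3,lab), open(d_dock_office)}, require {at(office), open(d_dock_office)}
    → {at(office), key_at(k3,lab), open(d_dock_office)}
  through step 2 (move(lab,office)): drop {at(office)}, keep {key_at(k3,lab), open(d_dock_office)}, require {at(lab), open(d_office_lab)}
    → {at(lab), key_at(k3,lab), open(d_dock_office), open(d_office_lab)}
  through step 1 (unlock(d_office_lab)): drop {open(d_office_lab)}, keep {at(lab), key_at(k3,lab), open(d_dock_office)}, require {have(k1), locked(d_office_lab)}
    → {at(lab), have(k1), key_at(k3,lab), locked(d_office_lab), open(d_dock_office)}

== RESULT ==
["at(lab)", "have(k1)", "key_at(k3,lab)", "locked(d_office_lab)", "open(d_dock_office)"]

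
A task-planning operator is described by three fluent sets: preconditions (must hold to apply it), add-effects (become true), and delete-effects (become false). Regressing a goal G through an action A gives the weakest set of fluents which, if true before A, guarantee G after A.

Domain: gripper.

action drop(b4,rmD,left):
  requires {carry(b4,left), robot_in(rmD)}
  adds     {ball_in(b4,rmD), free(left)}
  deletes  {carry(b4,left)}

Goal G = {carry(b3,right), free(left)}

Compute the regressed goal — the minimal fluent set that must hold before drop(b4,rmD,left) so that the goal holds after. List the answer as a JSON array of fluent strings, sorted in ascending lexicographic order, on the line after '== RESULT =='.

Regress:
  G ∩ del = {}  (empty — regression defined)
  G \ add = {carry(b3,right), free(left)} \ {ball_in(b4,rmD), free(left)} = {carry(b3,right)}
  ∪ pre   = {carry(b3,right)} ∪ {carry(b4,left), robot_in(rmD)}
          = {carry(b3,right), carry(b4,left), robot_in(rmD)}

== RESULT ==
["carry(b3,right)", "carry(b4,left)", "robot_in(rmD)"]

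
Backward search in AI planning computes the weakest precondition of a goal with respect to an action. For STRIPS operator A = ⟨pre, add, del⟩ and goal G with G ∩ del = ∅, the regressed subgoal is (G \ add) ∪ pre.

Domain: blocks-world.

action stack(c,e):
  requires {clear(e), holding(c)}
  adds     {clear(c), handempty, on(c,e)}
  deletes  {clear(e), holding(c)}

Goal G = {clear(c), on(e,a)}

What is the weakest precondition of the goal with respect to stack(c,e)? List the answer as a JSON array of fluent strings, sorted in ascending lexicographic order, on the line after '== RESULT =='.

Regress:
  G ∩ del = {}  (empty — regression defined)
  G \ add = {clear(c), on(e,a)} \ {clear(c), handempty, on(c,e)} = {on(e,a)}
  ∪ pre   = {on(e,a)} ∪ {clear(e), holding(c)}
          = {clear(e), holding(c), on(e,a)}

== RESULT ==
["clear(e)", "holding(c)", "on(e,a)"]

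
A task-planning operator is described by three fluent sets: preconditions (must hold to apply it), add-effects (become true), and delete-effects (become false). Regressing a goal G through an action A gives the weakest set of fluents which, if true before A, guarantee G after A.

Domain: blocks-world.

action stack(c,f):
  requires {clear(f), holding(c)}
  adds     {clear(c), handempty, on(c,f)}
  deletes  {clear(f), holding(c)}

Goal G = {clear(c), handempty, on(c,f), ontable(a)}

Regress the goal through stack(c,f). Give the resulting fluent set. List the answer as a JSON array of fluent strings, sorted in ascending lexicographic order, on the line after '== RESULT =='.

Regress:
  G ∩ del = {}  (empty — regression defined)
  G \ add = {clear(c), handempty, on(c,f), ontable(a)} \ {clear(c), handempty, on(c,f)} = {ontable(a)}
  ∪ pre   = {ontable(a)} ∪ {clear(f), holding(c)}
          = {clear(f), holding(c), ontable(a)}

== RESULT ==
["clear(f)", "holding(c)", "ontable(a)"]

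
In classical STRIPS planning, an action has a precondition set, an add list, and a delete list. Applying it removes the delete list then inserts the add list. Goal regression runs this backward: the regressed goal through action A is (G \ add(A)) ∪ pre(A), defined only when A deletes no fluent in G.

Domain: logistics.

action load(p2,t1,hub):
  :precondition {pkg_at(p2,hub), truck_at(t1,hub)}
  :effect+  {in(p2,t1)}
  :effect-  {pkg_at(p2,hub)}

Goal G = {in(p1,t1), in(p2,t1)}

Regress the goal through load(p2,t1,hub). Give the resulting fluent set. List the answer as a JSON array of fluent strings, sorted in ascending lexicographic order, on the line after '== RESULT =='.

Regress:
  G ∩ del = {}  (empty — regression defined)
  G \ add = {in(p1,t1), in(p2,t1)} \ {in(p2,t1)} = {in(p1,t1)}
  ∪ pre   = {in(p1,t1)} ∪ {pkg_at(p2,hub), truck_at(t1,hub)}
          = {in(p1,t1), pkg_at(p2,hub), truck_at(t1,hub)}

== RESULT ==
["in(p1,t1)", "pkg_at(p2,hub)", "truck_at(t1,hub)"]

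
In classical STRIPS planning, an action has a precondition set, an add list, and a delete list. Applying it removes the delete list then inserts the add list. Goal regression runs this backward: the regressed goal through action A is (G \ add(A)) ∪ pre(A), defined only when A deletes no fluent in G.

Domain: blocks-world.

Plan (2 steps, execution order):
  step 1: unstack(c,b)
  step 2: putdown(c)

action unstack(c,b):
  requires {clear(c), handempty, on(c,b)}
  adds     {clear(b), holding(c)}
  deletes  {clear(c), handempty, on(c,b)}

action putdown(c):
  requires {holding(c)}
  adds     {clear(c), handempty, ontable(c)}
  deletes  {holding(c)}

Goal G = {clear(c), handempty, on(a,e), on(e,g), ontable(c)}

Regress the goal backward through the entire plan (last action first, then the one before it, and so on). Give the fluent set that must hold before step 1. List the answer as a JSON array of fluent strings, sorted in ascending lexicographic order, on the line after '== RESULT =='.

Regress step by step:
  through step 2 (putdown(c)): drop {clear(c), handempty, ontable(c)}, keep {on(a,e), on(e,g)}, require {holding(c)}
    → {holding(c), on(a,e), on(e,g)}
  through step 1 (unstack(c,b)): drop {holding(c)}, keep {on(a,e), on(e,g)}, require {clear(c), handempty, on(c,b)}
    → {clear(c), handempty, on(a,e), on(c,b), on(e,g)}

== RESULT ==
["clear(c)", "handempty", "on(a,e)", "on(c,b)", "on(e,g)"]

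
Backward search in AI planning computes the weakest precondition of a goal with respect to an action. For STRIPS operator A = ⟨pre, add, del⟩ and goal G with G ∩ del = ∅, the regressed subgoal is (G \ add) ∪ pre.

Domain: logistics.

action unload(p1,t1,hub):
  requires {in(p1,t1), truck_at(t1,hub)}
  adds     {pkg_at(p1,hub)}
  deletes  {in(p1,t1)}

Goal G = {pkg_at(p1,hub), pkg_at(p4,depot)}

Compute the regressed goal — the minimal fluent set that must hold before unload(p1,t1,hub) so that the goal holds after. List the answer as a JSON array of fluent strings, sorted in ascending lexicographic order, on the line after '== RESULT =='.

Compute (G \ add) ∪ pre:
  G ∩ del = {}  (empty — regression defined)
  G \ add = {pkg_at(p1,hub), pkg_at(p4,depot)} \ {pkg_at(p1,hub)} = {pkg_at(p4,depot)}
  ∪ pre   = {pkg_at(p4,depot)} ∪ {in(p1,t1), truck_at(t1,hub)}
          = {in(p1,t1), pkg_at(p4,depot), truck_at(t1,hub)}

== RESULT ==
["in(p1,t1)", "pkg_at(p4,depot)", "truck_at(t1,hub)"]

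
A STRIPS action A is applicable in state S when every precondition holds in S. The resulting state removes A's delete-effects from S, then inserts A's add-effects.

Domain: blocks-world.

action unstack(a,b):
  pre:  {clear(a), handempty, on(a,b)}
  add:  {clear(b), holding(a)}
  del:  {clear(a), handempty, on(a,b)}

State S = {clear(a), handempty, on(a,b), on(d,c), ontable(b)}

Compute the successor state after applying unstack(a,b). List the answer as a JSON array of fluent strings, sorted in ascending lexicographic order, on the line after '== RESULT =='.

Compute (S \ del) ∪ add:
  pre ⊆ S: {clear(a), handempty, on(a,b)} ⊆ S  — applicable
  S \ del = {on(d,c), ontable(b)}
  ∪ add   = {clear(b), holding(a), on(d,c), ontable(b)}

== RESULT ==
["clear(b)", "holding(a)", "on(d,c)", "ontable(b)"]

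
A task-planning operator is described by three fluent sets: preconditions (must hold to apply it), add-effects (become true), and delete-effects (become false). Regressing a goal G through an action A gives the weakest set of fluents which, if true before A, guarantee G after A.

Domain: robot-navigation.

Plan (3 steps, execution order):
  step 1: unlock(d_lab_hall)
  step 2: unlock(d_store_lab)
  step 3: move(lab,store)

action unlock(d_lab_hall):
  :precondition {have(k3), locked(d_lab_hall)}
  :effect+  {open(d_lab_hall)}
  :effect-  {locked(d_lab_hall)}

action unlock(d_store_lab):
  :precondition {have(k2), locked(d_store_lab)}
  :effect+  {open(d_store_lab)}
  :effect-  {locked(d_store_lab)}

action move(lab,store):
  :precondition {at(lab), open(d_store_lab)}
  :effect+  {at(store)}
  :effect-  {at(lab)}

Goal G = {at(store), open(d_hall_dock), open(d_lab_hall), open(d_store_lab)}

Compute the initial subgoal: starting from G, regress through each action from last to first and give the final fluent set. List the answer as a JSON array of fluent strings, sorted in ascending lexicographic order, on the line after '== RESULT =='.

Regress step by step:
  through step 3 (move(lab,store)): drop {at(store)}, keep {open(d_hall_dock), open(d_lab_hall), open(d_store_lab)}, require {at(lab), open(d_store_lab)}
    → {at(lab), open(d_hall_dock), open(d_lab_hall), open(d_store_lab)}
  through step 2 (unlock(d_store_lab)): drop {open(d_store_lab)}, keep {at(lab), open(d_hall_dock), open(d_lab_hall)}, require {have(k2), locked(d_store_lab)}
    → {at(lab), have(k2), locked(d_store_lab), open(d_hall_dock), open(d_lab_hall)}
  through step 1 (unlock(d_lab_hall)): drop {open(d_lab_hall)}, keep {at(lab), have(k2), locked(d_store_lab), open(d_hall_dock)}, require {have(k3), locked(d_lab_hall)}
    → {at(lab), have(k2), have(k3), locked(d_lab_hall), locked(d_store_lab), open(d_hall_dock)}

== RESULT ==
["at(lab)", "have(k2)", "have(k3)", "locked(d_lab_hall)", "locked(d_store_lab)", "open(d_hall_dock)"]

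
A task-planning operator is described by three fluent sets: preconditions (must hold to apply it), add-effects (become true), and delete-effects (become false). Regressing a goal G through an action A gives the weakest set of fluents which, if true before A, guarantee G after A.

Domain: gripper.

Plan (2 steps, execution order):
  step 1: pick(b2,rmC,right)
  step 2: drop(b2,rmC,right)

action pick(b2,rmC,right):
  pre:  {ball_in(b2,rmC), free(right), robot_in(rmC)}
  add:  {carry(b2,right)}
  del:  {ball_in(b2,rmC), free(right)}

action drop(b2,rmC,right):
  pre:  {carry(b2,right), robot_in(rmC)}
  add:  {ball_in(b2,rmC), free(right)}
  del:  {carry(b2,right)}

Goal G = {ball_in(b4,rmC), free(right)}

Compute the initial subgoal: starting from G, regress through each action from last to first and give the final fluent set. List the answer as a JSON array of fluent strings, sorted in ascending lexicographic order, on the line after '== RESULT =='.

Work backward from the goal:
  through step 2 (drop(b2,rmC,right)): drop {free(right)}, keep {ball_in(b4,rmC)}, require {carry(b2,right), robot_in(rmC)}
    → {ball_in(b4,rmC), carry(b2,right), robot_in(rmC)}
  through step 1 (pick(b2,rmC,right)): drop {carry(b2,right)}, keep {ball_in(b4,rmC), robot_in(rmC)}, require {ball_in(b2,rmC), free(right), robot_in(rmC)}
    → {ball_in(b2,rmC), ball_in(b4,rmC), free(right), robot_in(rmC)}

== RESULT ==
["ball_in(b2,rmC)", "ball_in(b4,rmC)", "free(right)", "robot_in(rmC)"]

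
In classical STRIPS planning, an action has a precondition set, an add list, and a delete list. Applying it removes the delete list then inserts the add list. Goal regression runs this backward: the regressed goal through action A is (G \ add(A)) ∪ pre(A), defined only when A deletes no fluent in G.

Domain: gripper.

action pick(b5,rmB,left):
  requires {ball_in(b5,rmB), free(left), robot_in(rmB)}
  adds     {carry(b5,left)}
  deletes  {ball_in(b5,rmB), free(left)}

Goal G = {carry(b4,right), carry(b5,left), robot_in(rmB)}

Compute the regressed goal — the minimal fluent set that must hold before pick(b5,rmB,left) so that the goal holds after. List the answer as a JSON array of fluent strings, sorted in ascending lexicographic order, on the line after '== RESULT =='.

Compute (G \ add) ∪ pre:
  G ∩ del = {}  (empty — regression defined)
  G \ add = {carry(b4,right), carry(b5,left), robot_in(rmB)} \ {carry(b5,left)} = {carry(b4,right), robot_in(rmB)}
  ∪ pre   = {carry(b4,right), robot_in(rmB)} ∪ {ball_in(b5,rmB), free(left), robot_in(rmB)}
          = {ball_in(b5,rmB), carry(b4,right), free(left), robot_in(rmB)}

== RESULT ==
["ball_in(b5,rmB)", "carry(b4,right)", "free(left)", "robot_in(rmB)"]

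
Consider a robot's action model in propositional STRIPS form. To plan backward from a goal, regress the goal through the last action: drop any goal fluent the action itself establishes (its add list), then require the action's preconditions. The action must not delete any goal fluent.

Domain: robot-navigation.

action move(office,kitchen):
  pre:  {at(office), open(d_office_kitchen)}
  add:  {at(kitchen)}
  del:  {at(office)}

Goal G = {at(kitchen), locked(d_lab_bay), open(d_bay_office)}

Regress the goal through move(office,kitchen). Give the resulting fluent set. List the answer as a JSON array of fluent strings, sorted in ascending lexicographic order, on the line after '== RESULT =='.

Regress:
  G ∩ del = {}  (empty — regression defined)
  G \ add = {at(kitchen), locked(d_lab_bay), open(d_bay_office)} \ {at(kitchen)} = {locked(d_lab_bay), open(d_bay_office)}
  ∪ pre   = {locked(d_lab_bay), open(d_bay_office)} ∪ {at(office), open(d_office_kitchen)}
          = {at(office), locked(d_lab_bay), open(d_bay_office), open(d_office_kitchen)}

== RESULT ==
["at(office)", "locked(d_lab_bay)", "open(d_bay_office)", "open(d_office_kitchen)"]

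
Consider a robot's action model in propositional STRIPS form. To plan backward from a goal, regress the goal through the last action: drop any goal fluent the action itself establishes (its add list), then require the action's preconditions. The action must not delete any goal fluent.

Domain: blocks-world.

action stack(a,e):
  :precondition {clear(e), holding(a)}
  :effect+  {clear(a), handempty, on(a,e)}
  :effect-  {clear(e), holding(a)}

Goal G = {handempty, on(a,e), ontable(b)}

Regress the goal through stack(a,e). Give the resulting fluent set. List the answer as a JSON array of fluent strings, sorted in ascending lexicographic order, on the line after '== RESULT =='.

Compute (G \ add) ∪ pre:
  G ∩ del = {}  (empty — regression defined)
  G \ add = {handempty, on(a,e), ontable(b)} \ {clear(a), handempty, on(a,e)} = {ontable(b)}
  ∪ pre   = {ontable(b)} ∪ {clear(e), holding(a)}
          = {clear(e), holding(a), ontable(b)}

== RESULT ==
["clear(e)", "holding(a)", "ontable(b)"]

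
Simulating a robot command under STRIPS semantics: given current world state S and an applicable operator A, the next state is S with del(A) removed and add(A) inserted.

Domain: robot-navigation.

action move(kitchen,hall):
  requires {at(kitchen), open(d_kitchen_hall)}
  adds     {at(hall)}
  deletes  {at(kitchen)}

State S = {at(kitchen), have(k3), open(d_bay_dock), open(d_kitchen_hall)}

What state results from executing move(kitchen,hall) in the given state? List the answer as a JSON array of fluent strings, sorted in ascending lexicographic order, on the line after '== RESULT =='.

Compute (S \ del) ∪ add:
  pre ⊆ S: {at(kitchen), open(d_kitchen_hall)} ⊆ S  — applicable
  S \ del = {have(k3), open(d_bay_dock), open(d_kitchen_hall)}
  ∪ add   = {at(hall), have(k3), open(d_bay_dock), open(d_kitchen_hall)}

== RESULT ==
["at(hall)", "have(k3)", "open(d_bay_dock)", "open(d_kitchen_hall)"]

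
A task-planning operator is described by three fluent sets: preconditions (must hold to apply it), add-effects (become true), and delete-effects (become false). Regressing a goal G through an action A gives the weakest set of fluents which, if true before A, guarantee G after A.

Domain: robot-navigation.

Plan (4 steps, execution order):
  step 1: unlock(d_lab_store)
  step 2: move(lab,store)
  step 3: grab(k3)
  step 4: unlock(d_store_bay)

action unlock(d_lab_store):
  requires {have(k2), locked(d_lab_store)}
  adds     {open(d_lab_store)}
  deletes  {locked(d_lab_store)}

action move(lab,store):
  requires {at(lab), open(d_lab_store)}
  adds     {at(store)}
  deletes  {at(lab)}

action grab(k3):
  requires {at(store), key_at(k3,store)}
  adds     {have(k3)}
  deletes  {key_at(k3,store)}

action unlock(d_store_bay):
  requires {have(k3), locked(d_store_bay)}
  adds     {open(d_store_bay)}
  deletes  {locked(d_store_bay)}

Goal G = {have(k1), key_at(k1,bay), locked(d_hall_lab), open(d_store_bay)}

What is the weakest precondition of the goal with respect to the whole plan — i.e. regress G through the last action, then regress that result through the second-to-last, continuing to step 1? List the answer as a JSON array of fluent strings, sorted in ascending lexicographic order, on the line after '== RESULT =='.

Regress step by step:
  through step 4 (unlock(d_store_bay)): drop {open(d_store_bay)}, keep {have(k1), key_at(k1,bay), locked(d_hall_lab)}, require {have(k3), locked(d_store_bay)}
    → {have(k1), have(k3), key_at(k1,bay), locked(d_hall_lab), locked(d_store_bay)}
  through step 3 (grab(k3)): drop {have(k3)}, keep {have(k1), key_at(k1,bay), locked(d_hall_lab), locked(d_store_bay)}, require {at(store), key_at(k3,store)}
    → {at(store), have(k1), key_at(k1,bay), key_at(k3,store), locked(d_hall_lab), locked(d_store_bay)}
  through step 2 (move(lab,store)): drop {at(store)}, keep {have(k1), key_at(k1,bay), key_at(k3,store), locked(d_hall_lab), locked(d_store_bay)}, require {at(lab), open(d_lab_store)}
    → {at(lab), have(k1), key_at(k1,bay), key_at(k3,store), locked(d_hall_lab), locked(d_store_bay), open(d_lab_store)}
  through step 1 (unlock(d_lab_store)): drop {open(d_lab_store)}, keep {at(lab), have(k1), key_at(k1,bay), key_at(k3,store), locked(d_hall_lab), locked(d_store_bay)}, require {have(k2), locked(d_lab_store)}
    → {at(lab), have(k1), have(k2), key_at(k1,bay), key_at(k3,store), locked(d_hall_lab), locked(d_lab_store), locked(d_store_bay)}

== RESULT ==
["at(lab)", "have(k1)", "have(k2)", "key_at(k1,bay)", "key_at(k3,store)", "locked(d_hall_lab)", "locked(d_lab_store)", "locked(d_store_bay)"]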